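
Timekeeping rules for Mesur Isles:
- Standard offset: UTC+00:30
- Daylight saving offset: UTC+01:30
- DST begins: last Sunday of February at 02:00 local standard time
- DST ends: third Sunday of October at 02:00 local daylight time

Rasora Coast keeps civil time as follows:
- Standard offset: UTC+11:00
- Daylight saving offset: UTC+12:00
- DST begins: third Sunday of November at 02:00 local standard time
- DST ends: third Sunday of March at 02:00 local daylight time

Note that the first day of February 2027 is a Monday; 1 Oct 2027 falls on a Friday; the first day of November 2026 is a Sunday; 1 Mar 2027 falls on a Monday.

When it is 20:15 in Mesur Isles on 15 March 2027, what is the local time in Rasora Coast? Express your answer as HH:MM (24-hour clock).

1 February 2027 is a Monday, so Sundays fall on 7, 14, 21, 28; the last is February 28.
1 October 2027 is a Friday, so the first Sunday is October 3 and the third is October 17.
15 March 2027 lies within the daylight-saving period (28 February – 17 October), so Mesur Isles is on daylight time, UTC+01:30.
20:15 Mesur Isles − 1h30m = 18:45 UTC.
1 November 2026 is a Sunday, so the first Sunday is November 1 and the third is November 15.
1 March 2027 is a Monday, so the first Sunday is March 7 and the third is March 21.
At the standard offset (UTC+11:00), 18:45 UTC + 11h = 05:45 Rasora Coast standard time (rolling into the next day, 16 March 2027).
Daylight saving runs 15 November 2026 – 21 March 2027; the standard-time date in Rasora Coast, 16 March 2027, is inside that window, so Rasora Coast is at UTC+12:00.
18:45 UTC + 12h = 06:45 Rasora Coast (rolling into the next day, 16 March 2027).

06:45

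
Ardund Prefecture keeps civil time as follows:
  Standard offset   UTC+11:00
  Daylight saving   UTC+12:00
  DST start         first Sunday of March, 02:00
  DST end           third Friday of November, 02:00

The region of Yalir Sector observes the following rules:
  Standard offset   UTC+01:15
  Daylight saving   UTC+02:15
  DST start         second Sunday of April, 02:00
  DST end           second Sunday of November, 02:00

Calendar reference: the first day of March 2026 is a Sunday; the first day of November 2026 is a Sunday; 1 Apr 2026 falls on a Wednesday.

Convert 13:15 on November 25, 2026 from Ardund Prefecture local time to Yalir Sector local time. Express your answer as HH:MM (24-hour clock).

03:30

1 March 2026 is a Sunday, so the first Sunday is March 1.
1 November 2026 is a Sunday, so the first Friday is November 6 and the third is November 20.
November 25, 2026 does not fall between 1 March and 20 November, so daylight saving is not in effect and Ardund Prefecture is at UTC+11:00.
13:15 Ardund Prefecture − 11h = 02:15 UTC.
1 April 2026 is a Wednesday, so the first Sunday is April 5 and the second is April 12.
1 November 2026 is a Sunday, so the first Sunday is November 1 and the second is November 8.
At the standard offset (UTC+01:15), 02:15 UTC + 1h15m = 03:30 Yalir Sector standard time.
The standard-time date in Yalir Sector, November 25, 2026, does not fall between 12 April and 8 November, so daylight saving is not in effect and Yalir Sector is at UTC+01:15.
02:15 UTC + 1h15m = 03:30 Yalir Sector.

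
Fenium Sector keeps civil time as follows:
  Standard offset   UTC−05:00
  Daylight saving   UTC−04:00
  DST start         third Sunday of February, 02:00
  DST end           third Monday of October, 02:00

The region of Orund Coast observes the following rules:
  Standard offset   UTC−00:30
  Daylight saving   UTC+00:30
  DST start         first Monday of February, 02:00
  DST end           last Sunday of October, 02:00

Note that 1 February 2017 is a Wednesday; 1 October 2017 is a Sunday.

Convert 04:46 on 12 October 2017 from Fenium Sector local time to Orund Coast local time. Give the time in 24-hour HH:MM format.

09:16

1 February 2017 is a Wednesday, so the first Sunday is February 5 and the third is February 19.
1 October 2017 is a Sunday, so the first Monday is October 2 and the third is October 16.
12 October 2017 falls between 19 February and 16 October, so daylight saving is in effect and Fenium Sector is at UTC−04:00.
04:46 Fenium Sector + 4h = 08:46 UTC.
1 February 2017 is a Wednesday, so the first Monday is February 6.
1 October 2017 is a Sunday, so Sundays fall on 1, 8, 15, 22, 29; the last is October 29.
At the standard offset (UTC−00:30), 08:46 UTC − 0h30m = 08:16 Orund Coast standard time.
The standard-time date in Orund Coast, 12 October 2017, falls between 6 February and 29 October, so daylight saving is in effect and Orund Coast is at UTC+00:30.
08:46 UTC + 0h30m = 09:16 Orund Coast.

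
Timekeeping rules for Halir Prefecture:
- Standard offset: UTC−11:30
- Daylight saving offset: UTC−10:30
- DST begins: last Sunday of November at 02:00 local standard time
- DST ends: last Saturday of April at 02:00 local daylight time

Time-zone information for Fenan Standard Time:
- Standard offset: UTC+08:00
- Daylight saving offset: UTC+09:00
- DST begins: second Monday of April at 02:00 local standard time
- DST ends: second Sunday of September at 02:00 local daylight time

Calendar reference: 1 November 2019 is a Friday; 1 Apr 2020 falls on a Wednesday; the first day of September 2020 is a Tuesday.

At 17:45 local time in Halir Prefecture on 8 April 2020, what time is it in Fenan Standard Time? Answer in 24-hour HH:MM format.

1 November 2019 is a Friday, so Sundays fall on 3, 10, 17, 24; the last is November 24.
1 April 2020 is a Wednesday, so Saturdays fall on 4, 11, 18, 25; the last is April 25.
Daylight saving runs 24 November 2019 – 25 April 2020; 8 April 2020 is inside that window, so Halir Prefecture is at UTC−10:30.
17:45 Halir Prefecture + 10h30m = 04:15 UTC (rolling into the next day, 9 April 2020).
1 April 2020 is a Wednesday, so the first Monday is April 6 and the second is April 13.
1 September 2020 is a Tuesday, so the first Sunday is September 6 and the second is September 13.
At the standard offset (UTC+08:00), 04:15 UTC + 8h = 12:15 Fenan Standard Time standard time.
The standard-time date in Fenan Standard Time, 9 April 2020, is outside the daylight-saving period (13 April – 13 September), so Fenan Standard Time is on standard time, UTC+08:00.
04:15 UTC + 8h = 12:15 Fenan Standard Time.

12:15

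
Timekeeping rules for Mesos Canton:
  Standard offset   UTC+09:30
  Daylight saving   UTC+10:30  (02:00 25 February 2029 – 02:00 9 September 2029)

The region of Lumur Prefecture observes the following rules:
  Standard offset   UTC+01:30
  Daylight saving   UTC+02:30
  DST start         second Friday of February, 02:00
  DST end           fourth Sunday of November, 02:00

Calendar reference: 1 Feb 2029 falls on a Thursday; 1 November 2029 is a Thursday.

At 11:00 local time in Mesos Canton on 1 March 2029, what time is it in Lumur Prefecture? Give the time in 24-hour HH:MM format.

03:00

1 March 2029 falls between 25 February and 9 September, so daylight saving is in effect and Mesos Canton is at UTC+10:30.
11:00 Mesos Canton − 10h30m = 00:30 UTC.
1 February 2029 is a Thursday, so the first Friday is February 2 and the second is February 9.
1 November 2029 is a Thursday, so the first Sunday is November 4 and the fourth is November 25.
At the standard offset (UTC+01:30), 00:30 UTC + 1h30m = 02:00 Lumur Prefecture standard time.
Daylight saving runs 9 February – 25 November; the standard-time date in Lumur Prefecture, 1 March 2029, is inside that window, so Lumur Prefecture is at UTC+02:30.
00:30 UTC + 2h30m = 03:00 Lumur Prefecture.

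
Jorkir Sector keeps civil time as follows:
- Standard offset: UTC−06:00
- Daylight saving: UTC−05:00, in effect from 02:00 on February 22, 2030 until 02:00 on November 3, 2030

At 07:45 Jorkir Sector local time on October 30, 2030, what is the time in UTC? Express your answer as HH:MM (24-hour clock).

October 30, 2030 lies within the daylight-saving period (22 February – 3 November), so Jorkir Sector is on daylight time, UTC−05:00.
07:45 local + 5h = 12:45 UTC.

12:45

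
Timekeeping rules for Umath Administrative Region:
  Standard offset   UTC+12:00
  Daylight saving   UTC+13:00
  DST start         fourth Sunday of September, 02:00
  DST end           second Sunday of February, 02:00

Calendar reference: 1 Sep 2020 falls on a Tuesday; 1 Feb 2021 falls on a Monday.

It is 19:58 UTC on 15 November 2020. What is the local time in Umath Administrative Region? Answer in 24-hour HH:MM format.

08:58

1 September 2020 is a Tuesday, so the first Sunday is September 6 and the fourth is September 27.
1 February 2021 is a Monday, so the first Sunday is February 7 and the second is February 14.
At the standard offset (UTC+12:00), 19:58 UTC + 12h = 07:58 Umath Administrative Region standard time (rolling into the next day, 16 November 2020).
Daylight saving runs 27 September 2020 – 14 February 2021; the standard-time date in Umath Administrative Region, 16 November 2020, is inside that window, so Umath Administrative Region is at UTC+13:00.
19:58 UTC + 13h = 08:58 local (rolling into the next day, 16 November 2020).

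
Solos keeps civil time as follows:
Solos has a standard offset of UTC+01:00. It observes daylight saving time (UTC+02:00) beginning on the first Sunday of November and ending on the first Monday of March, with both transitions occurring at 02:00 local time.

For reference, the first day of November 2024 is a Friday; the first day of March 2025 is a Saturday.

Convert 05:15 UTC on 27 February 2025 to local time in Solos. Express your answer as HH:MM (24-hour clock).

07:15

1 November 2024 is a Friday, so the first Sunday is November 3.
1 March 2025 is a Saturday, so the first Monday is March 3.
At the standard offset (UTC+01:00), 05:15 UTC + 1h = 06:15 Solos standard time.
The standard-time date in Solos, 27 February 2025, falls between 3 November 2024 and 3 March 2025, so daylight saving is in effect and Solos is at UTC+02:00.
05:15 UTC + 2h = 07:15 local.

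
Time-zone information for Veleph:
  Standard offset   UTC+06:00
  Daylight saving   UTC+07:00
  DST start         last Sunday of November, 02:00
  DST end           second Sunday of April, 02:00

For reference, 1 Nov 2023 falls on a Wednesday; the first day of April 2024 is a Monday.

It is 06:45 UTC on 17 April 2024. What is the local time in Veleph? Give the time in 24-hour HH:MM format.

1 November 2023 is a Wednesday, so Sundays fall on 5, 12, 19, 26; the last is November 26.
1 April 2024 is a Monday, so the first Sunday is April 7 and the second is April 14.
At the standard offset (UTC+06:00), 06:45 UTC + 6h = 12:45 Veleph standard time.
Daylight saving runs 26 November 2023 – 14 April 2024; the standard-time date in Veleph, 17 April 2024, is outside that window, so Veleph is on standard time at UTC+06:00.
06:45 UTC + 6h = 12:45 local.

12:45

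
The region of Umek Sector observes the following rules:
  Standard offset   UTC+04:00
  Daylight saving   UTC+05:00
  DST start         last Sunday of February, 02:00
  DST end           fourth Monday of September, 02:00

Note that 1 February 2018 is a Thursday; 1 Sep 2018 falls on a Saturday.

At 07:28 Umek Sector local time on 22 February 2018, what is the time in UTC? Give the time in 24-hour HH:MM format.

1 February 2018 is a Thursday, so Sundays fall on 4, 11, 18, 25; the last is February 25.
1 September 2018 is a Saturday, so the first Monday is September 3 and the fourth is September 24.
22 February 2018 does not fall between 25 February and 24 September, so daylight saving is not in effect and Umek Sector is at UTC+04:00.
07:28 local − 4h = 03:28 UTC.

03:28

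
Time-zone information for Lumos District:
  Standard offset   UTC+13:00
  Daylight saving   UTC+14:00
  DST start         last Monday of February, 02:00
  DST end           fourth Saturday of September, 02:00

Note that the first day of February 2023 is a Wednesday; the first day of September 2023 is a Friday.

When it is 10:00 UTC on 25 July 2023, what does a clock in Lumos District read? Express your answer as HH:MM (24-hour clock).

00:00

1 February 2023 is a Wednesday, so Mondays fall on 6, 13, 20, 27; the last is February 27.
1 September 2023 is a Friday, so the first Saturday is September 2 and the fourth is September 23.
At the standard offset (UTC+13:00), 10:00 UTC + 13h = 23:00 Lumos District standard time.
The standard-time date in Lumos District, 25 July 2023, falls between 27 February and 23 September, so daylight saving is in effect and Lumos District is at UTC+14:00.
10:00 UTC + 14h = 00:00 local (rolling into the next day, 26 July 2023).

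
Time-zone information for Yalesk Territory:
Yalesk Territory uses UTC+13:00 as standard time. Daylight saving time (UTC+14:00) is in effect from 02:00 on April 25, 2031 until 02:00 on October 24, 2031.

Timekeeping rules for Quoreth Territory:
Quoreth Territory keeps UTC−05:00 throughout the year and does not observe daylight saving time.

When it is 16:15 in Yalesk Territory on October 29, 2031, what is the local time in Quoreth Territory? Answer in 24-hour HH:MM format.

Daylight saving runs 25 April – 24 October; October 29, 2031 is outside that window, so Yalesk Territory is on standard time at UTC+13:00.
16:15 Yalesk Territory − 13h = 03:15 UTC.
Quoreth Territory has no daylight saving, so its offset is UTC−05:00 year-round.
03:15 UTC − 5h = 22:15 Quoreth Territory (rolling into the previous day, 28 October 2031).

22:15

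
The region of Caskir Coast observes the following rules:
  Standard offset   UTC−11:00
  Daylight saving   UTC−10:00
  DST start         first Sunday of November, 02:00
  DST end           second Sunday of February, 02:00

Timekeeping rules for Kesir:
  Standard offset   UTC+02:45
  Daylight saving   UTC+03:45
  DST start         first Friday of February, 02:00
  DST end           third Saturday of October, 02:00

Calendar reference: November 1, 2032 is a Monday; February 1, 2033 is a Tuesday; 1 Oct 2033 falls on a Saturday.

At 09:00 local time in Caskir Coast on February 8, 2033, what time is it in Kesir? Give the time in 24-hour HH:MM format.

22:45

1 November 2032 is a Monday, so the first Sunday is November 7.
1 February 2033 is a Tuesday, so the first Sunday is February 6 and the second is February 13.
February 8, 2033 lies within the daylight-saving period (7 November 2032 – 13 February 2033), so Caskir Coast is on daylight time, UTC−10:00.
09:00 Caskir Coast + 10h = 19:00 UTC.
1 February 2033 is a Tuesday, so the first Friday is February 4.
1 October 2033 is a Saturday, so the first Saturday is October 1 and the third is October 15.
At the standard offset (UTC+02:45), 19:00 UTC + 2h45m = 21:45 Kesir standard time.
Daylight saving runs 4 February – 15 October; the standard-time date in Kesir, February 8, 2033, is inside that window, so Kesir is at UTC+03:45.
19:00 UTC + 3h45m = 22:45 Kesir.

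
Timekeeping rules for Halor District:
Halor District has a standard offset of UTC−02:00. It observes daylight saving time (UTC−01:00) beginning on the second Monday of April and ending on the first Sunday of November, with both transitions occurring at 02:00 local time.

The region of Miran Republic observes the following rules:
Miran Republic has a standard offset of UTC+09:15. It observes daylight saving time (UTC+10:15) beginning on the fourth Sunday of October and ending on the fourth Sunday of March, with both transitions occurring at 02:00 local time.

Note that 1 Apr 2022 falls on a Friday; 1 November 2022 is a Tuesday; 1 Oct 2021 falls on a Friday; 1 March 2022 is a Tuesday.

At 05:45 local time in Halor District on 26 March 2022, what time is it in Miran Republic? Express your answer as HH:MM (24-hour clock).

18:00

1 April 2022 is a Friday, so the first Monday is April 4 and the second is April 11.
1 November 2022 is a Tuesday, so the first Sunday is November 6.
26 March 2022 is outside the daylight-saving period (11 April – 6 November), so Halor District is on standard time, UTC−02:00.
05:45 Halor District + 2h = 07:45 UTC.
1 October 2021 is a Friday, so the first Sunday is October 3 and the fourth is October 24.
1 March 2022 is a Tuesday, so the first Sunday is March 6 and the fourth is March 27.
At the standard offset (UTC+09:15), 07:45 UTC + 9h15m = 17:00 Miran Republic standard time.
Daylight saving runs 24 October 2021 – 27 March 2022; the standard-time date in Miran Republic, 26 March 2022, is inside that window, so Miran Republic is at UTC+10:15.
07:45 UTC + 10h15m = 18:00 Miran Republic.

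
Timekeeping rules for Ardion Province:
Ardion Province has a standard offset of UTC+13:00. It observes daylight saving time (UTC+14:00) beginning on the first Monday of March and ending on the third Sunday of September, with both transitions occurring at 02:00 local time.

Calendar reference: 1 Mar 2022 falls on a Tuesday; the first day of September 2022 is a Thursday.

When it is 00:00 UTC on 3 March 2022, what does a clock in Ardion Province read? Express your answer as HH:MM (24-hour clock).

1 March 2022 is a Tuesday, so the first Monday is March 7.
1 September 2022 is a Thursday, so the first Sunday is September 4 and the third is September 18.
At the standard offset (UTC+13:00), 00:00 UTC + 13h = 13:00 Ardion Province standard time.
The standard-time date in Ardion Province, 3 March 2022, is outside the daylight-saving period (7 March – 18 September), so Ardion Province is on standard time, UTC+13:00.
00:00 UTC + 13h = 13:00 local.

13:00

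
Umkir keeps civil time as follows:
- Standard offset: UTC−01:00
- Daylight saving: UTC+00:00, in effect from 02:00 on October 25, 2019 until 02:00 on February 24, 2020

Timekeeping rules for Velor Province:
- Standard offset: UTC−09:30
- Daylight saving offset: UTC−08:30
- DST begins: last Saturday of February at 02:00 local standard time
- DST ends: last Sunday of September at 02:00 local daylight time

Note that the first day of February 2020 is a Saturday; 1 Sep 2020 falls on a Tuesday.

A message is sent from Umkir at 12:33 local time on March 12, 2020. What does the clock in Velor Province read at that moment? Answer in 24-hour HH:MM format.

March 12, 2020 is outside the daylight-saving period (25 October 2019 – 24 February 2020), so Umkir is on standard time, UTC−01:00.
12:33 Umkir + 1h = 13:33 UTC.
1 February 2020 is a Saturday, so Saturdays fall on 1, 8, 15, 22, 29; the last is February 29.
1 September 2020 is a Tuesday, so Sundays fall on 6, 13, 20, 27; the last is September 27.
At the standard offset (UTC−09:30), 13:33 UTC − 9h30m = 04:03 Velor Province standard time.
The standard-time date in Velor Province, March 12, 2020, lies within the daylight-saving period (29 February – 27 September), so Velor Province is on daylight time, UTC−08:30.
13:33 UTC − 8h30m = 05:03 Velor Province.

05:03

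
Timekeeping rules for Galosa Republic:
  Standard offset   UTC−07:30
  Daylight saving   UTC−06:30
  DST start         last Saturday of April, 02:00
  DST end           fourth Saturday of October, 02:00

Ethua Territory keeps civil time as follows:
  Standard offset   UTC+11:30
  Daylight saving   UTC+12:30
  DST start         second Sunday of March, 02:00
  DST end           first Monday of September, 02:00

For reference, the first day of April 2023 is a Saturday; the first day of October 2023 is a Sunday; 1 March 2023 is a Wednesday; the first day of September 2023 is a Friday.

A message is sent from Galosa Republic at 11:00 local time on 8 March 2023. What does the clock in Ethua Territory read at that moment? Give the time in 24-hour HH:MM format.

06:00

1 April 2023 is a Saturday, so Saturdays fall on 1, 8, 15, 22, 29; the last is April 29.
1 October 2023 is a Sunday, so the first Saturday is October 7 and the fourth is October 28.
Daylight saving runs 29 April – 28 October; 8 March 2023 is outside that window, so Galosa Republic is on standard time at UTC−07:30.
11:00 Galosa Republic + 7h30m = 18:30 UTC.
1 March 2023 is a Wednesday, so the first Sunday is March 5 and the second is March 12.
1 September 2023 is a Friday, so the first Monday is September 4.
At the standard offset (UTC+11:30), 18:30 UTC + 11h30m = 06:00 Ethua Territory standard time (rolling into the next day, 9 March 2023).
The standard-time date in Ethua Territory, 9 March 2023, does not fall between 12 March and 4 September, so daylight saving is not in effect and Ethua Territory is at UTC+11:30.
18:30 UTC + 11h30m = 06:00 Ethua Territory (rolling into the next day, 9 March 2023).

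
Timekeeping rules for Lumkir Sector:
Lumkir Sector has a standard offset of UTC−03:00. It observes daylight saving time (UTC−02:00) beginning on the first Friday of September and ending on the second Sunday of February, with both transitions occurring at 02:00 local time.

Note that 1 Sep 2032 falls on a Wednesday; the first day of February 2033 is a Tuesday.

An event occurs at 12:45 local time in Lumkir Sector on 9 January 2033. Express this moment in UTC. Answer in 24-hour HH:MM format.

14:45

1 September 2032 is a Wednesday, so the first Friday is September 3.
1 February 2033 is a Tuesday, so the first Sunday is February 6 and the second is February 13.
9 January 2033 lies within the daylight-saving period (3 September 2032 – 13 February 2033), so Lumkir Sector is on daylight time, UTC−02:00.
12:45 local + 2h = 14:45 UTC.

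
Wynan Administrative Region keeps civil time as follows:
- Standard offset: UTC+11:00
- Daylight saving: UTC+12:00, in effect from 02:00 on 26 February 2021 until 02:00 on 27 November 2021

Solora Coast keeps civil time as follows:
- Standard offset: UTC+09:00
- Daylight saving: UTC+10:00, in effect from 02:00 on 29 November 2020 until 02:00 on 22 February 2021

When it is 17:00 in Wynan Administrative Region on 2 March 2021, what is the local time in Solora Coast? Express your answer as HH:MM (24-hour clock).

2 March 2021 lies within the daylight-saving period (26 February – 27 November), so Wynan Administrative Region is on daylight time, UTC+12:00.
17:00 Wynan Administrative Region − 12h = 05:00 UTC.
At the standard offset (UTC+09:00), 05:00 UTC + 9h = 14:00 Solora Coast standard time.
The standard-time date in Solora Coast, 2 March 2021, is outside the daylight-saving period (29 November 2020 – 22 February 2021), so Solora Coast is on standard time, UTC+09:00.
05:00 UTC + 9h = 14:00 Solora Coast.

14:00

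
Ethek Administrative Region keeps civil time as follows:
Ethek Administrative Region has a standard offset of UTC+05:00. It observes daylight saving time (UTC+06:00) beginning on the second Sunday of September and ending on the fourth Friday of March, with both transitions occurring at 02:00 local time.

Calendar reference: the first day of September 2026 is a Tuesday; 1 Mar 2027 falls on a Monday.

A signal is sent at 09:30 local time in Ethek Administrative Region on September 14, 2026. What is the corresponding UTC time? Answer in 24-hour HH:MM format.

1 September 2026 is a Tuesday, so the first Sunday is September 6 and the second is September 13.
1 March 2027 is a Monday, so the first Friday is March 5 and the fourth is March 26.
September 14, 2026 lies within the daylight-saving period (13 September 2026 – 26 March 2027), so Ethek Administrative Region is on daylight time, UTC+06:00.
09:30 local − 6h = 03:30 UTC.

03:30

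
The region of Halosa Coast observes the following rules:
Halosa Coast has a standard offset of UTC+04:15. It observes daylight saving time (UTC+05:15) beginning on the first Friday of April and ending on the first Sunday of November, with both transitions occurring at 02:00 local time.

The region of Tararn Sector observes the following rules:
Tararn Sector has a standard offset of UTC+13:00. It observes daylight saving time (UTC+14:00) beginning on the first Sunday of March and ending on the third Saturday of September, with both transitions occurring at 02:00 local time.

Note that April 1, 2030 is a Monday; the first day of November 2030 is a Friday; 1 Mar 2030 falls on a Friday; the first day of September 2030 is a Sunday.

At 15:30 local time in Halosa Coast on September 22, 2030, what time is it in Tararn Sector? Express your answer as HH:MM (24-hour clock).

1 April 2030 is a Monday, so the first Friday is April 5.
1 November 2030 is a Friday, so the first Sunday is November 3.
Daylight saving runs 5 April – 3 November; September 22, 2030 is inside that window, so Halosa Coast is at UTC+05:15.
15:30 Halosa Coast − 5h15m = 10:15 UTC.
1 March 2030 is a Friday, so the first Sunday is March 3.
1 September 2030 is a Sunday, so the first Saturday is September 7 and the third is September 21.
At the standard offset (UTC+13:00), 10:15 UTC + 13h = 23:15 Tararn Sector standard time.
The standard-time date in Tararn Sector, September 22, 2030, does not fall between 3 March and 21 September, so daylight saving is not in effect and Tararn Sector is at UTC+13:00.
10:15 UTC + 13h = 23:15 Tararn Sector.

23:15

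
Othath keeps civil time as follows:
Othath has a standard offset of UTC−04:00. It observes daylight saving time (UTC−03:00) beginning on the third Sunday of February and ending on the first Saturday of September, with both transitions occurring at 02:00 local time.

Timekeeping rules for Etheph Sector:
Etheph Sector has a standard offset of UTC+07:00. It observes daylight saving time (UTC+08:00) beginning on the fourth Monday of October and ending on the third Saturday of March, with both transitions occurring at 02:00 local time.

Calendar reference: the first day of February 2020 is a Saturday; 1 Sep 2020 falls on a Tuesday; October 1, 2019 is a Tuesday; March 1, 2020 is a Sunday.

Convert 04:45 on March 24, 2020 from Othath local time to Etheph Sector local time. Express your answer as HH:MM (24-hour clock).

14:45

1 February 2020 is a Saturday, so the first Sunday is February 2 and the third is February 16.
1 September 2020 is a Tuesday, so the first Saturday is September 5.
March 24, 2020 falls between 16 February and 5 September, so daylight saving is in effect and Othath is at UTC−03:00.
04:45 Othath + 3h = 07:45 UTC.
1 October 2019 is a Tuesday, so the first Monday is October 7 and the fourth is October 28.
1 March 2020 is a Sunday, so the first Saturday is March 7 and the third is March 21.
At the standard offset (UTC+07:00), 07:45 UTC + 7h = 14:45 Etheph Sector standard time.
The standard-time date in Etheph Sector, March 24, 2020, does not fall between 28 October 2019 and 21 March 2020, so daylight saving is not in effect and Etheph Sector is at UTC+07:00.
07:45 UTC + 7h = 14:45 Etheph Sector.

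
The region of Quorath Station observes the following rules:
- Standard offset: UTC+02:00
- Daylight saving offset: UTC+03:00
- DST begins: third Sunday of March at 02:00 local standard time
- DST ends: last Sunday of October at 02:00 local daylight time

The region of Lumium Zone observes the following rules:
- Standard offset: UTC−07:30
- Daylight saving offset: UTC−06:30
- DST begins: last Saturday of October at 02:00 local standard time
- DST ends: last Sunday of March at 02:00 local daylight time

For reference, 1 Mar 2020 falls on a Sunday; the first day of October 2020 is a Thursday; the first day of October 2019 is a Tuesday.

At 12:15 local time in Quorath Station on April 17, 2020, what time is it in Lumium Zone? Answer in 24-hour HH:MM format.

01:45

1 March 2020 is a Sunday, so the first Sunday is March 1 and the third is March 15.
1 October 2020 is a Thursday, so Sundays fall on 4, 11, 18, 25; the last is October 25.
Daylight saving runs 15 March – 25 October; April 17, 2020 is inside that window, so Quorath Station is at UTC+03:00.
12:15 Quorath Station − 3h = 09:15 UTC.
1 October 2019 is a Tuesday, so Saturdays fall on 5, 12, 19, 26; the last is October 26.
1 March 2020 is a Sunday, so Sundays fall on 1, 8, 15, 22, 29; the last is March 29.
At the standard offset (UTC−07:30), 09:15 UTC − 7h30m = 01:45 Lumium Zone standard time.
The standard-time date in Lumium Zone, April 17, 2020, does not fall between 26 October 2019 and 29 March 2020, so daylight saving is not in effect and Lumium Zone is at UTC−07:30.
09:15 UTC − 7h30m = 01:45 Lumium Zone.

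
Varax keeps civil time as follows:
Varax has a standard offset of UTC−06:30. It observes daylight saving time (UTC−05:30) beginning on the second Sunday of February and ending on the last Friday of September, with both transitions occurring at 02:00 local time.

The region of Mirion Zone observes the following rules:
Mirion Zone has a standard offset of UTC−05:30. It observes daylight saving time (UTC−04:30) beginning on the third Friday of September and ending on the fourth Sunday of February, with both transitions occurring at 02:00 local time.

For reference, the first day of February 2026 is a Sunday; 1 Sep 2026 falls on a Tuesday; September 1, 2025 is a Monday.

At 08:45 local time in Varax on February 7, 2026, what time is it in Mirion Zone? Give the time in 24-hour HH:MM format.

10:45

1 February 2026 is a Sunday, so the first Sunday is February 1 and the second is February 8.
1 September 2026 is a Tuesday, so Fridays fall on 4, 11, 18, 25; the last is September 25.
February 7, 2026 does not fall between 8 February and 25 September, so daylight saving is not in effect and Varax is at UTC−06:30.
08:45 Varax + 6h30m = 15:15 UTC.
1 September 2025 is a Monday, so the first Friday is September 5 and the third is September 19.
1 February 2026 is a Sunday, so the first Sunday is February 1 and the fourth is February 22.
At the standard offset (UTC−05:30), 15:15 UTC − 5h30m = 09:45 Mirion Zone standard time.
The standard-time date in Mirion Zone, February 7, 2026, lies within the daylight-saving period (19 September 2025 – 22 February 2026), so Mirion Zone is on daylight time, UTC−04:30.
15:15 UTC − 4h30m = 10:45 Mirion Zone.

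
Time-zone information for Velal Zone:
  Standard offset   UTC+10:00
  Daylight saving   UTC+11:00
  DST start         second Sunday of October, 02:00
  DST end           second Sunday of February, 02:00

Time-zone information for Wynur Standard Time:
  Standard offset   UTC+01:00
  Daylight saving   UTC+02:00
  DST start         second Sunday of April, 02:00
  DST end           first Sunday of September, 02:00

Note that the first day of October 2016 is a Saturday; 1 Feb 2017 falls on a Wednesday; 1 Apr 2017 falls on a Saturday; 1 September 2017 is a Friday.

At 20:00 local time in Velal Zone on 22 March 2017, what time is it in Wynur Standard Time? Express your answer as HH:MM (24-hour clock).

1 October 2016 is a Saturday, so the first Sunday is October 2 and the second is October 9.
1 February 2017 is a Wednesday, so the first Sunday is February 5 and the second is February 12.
22 March 2017 does not fall between 9 October 2016 and 12 February 2017, so daylight saving is not in effect and Velal Zone is at UTC+10:00.
20:00 Velal Zone − 10h = 10:00 UTC.
1 April 2017 is a Saturday, so the first Sunday is April 2 and the second is April 9.
1 September 2017 is a Friday, so the first Sunday is September 3.
At the standard offset (UTC+01:00), 10:00 UTC + 1h = 11:00 Wynur Standard Time standard time.
The standard-time date in Wynur Standard Time, 22 March 2017, is outside the daylight-saving period (9 April – 3 September), so Wynur Standard Time is on standard time, UTC+01:00.
10:00 UTC + 1h = 11:00 Wynur Standard Time.

11:00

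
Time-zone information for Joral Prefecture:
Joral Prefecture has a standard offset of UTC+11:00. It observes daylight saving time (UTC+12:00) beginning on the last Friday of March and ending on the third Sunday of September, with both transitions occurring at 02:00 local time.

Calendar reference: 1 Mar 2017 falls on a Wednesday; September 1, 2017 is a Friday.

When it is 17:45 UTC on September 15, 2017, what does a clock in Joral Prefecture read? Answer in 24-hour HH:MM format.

05:45

1 March 2017 is a Wednesday, so Fridays fall on 3, 10, 17, 24, 31; the last is March 31.
1 September 2017 is a Friday, so the first Sunday is September 3 and the third is September 17.
At the standard offset (UTC+11:00), 17:45 UTC + 11h = 04:45 Joral Prefecture standard time (rolling into the next day, 16 September 2017).
The standard-time date in Joral Prefecture, September 16, 2017, lies within the daylight-saving period (31 March – 17 September), so Joral Prefecture is on daylight time, UTC+12:00.
17:45 UTC + 12h = 05:45 local (rolling into the next day, 16 September 2017).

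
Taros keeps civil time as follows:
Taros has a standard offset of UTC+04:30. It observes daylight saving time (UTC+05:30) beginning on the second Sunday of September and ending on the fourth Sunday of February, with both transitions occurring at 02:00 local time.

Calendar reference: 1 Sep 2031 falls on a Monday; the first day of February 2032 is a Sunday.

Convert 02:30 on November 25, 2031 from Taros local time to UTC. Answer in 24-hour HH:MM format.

1 September 2031 is a Monday, so the first Sunday is September 7 and the second is September 14.
1 February 2032 is a Sunday, so the first Sunday is February 1 and the fourth is February 22.
Daylight saving runs 14 September 2031 – 22 February 2032; November 25, 2031 is inside that window, so Taros is at UTC+05:30.
02:30 local − 5h30m = 21:00 UTC (rolling into the previous day, 24 November 2031).

21:00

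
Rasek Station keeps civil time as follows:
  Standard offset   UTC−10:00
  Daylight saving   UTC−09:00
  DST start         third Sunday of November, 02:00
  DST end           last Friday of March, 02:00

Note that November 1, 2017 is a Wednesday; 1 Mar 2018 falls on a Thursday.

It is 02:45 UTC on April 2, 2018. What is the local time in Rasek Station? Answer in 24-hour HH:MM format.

16:45

1 November 2017 is a Wednesday, so the first Sunday is November 5 and the third is November 19.
1 March 2018 is a Thursday, so Fridays fall on 2, 9, 16, 23, 30; the last is March 30.
At the standard offset (UTC−10:00), 02:45 UTC − 10h = 16:45 Rasek Station standard time (rolling into the previous day, 1 April 2018).
Daylight saving runs 19 November 2017 – 30 March 2018; the standard-time date in Rasek Station, April 1, 2018, is outside that window, so Rasek Station is on standard time at UTC−10:00.
02:45 UTC − 10h = 16:45 local (rolling into the previous day, 1 April 2018).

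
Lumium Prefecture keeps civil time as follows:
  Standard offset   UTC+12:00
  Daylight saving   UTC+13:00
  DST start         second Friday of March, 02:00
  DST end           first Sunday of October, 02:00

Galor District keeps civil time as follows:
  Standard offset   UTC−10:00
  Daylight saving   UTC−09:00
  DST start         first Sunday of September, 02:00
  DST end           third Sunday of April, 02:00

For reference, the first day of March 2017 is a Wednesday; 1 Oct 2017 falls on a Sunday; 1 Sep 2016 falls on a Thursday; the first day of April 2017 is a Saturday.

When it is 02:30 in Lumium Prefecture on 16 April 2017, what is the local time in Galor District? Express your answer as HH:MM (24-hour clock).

1 March 2017 is a Wednesday, so the first Friday is March 3 and the second is March 10.
1 October 2017 is a Sunday, so the first Sunday is October 1.
16 April 2017 falls between 10 March and 1 October, so daylight saving is in effect and Lumium Prefecture is at UTC+13:00.
02:30 Lumium Prefecture − 13h = 13:30 UTC (rolling into the previous day, 15 April 2017).
1 September 2016 is a Thursday, so the first Sunday is September 4.
1 April 2017 is a Saturday, so the first Sunday is April 2 and the third is April 16.
At the standard offset (UTC−10:00), 13:30 UTC − 10h = 03:30 Galor District standard time.
Daylight saving runs 4 September 2016 – 16 April 2017; the standard-time date in Galor District, 15 April 2017, is inside that window, so Galor District is at UTC−09:00.
13:30 UTC − 9h = 04:30 Galor District.

04:30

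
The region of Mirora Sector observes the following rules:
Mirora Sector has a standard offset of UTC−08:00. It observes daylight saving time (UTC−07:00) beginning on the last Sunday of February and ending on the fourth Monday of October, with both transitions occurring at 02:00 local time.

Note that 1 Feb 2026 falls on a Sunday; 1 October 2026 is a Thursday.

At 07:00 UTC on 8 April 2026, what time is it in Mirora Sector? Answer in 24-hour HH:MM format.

1 February 2026 is a Sunday, so Sundays fall on 1, 8, 15, 22; the last is February 22.
1 October 2026 is a Thursday, so the first Monday is October 5 and the fourth is October 26.
At the standard offset (UTC−08:00), 07:00 UTC − 8h = 23:00 Mirora Sector standard time (rolling into the previous day, 7 April 2026).
Daylight saving runs 22 February – 26 October; the standard-time date in Mirora Sector, 7 April 2026, is inside that window, so Mirora Sector is at UTC−07:00.
07:00 UTC − 7h = 00:00 local.

00:00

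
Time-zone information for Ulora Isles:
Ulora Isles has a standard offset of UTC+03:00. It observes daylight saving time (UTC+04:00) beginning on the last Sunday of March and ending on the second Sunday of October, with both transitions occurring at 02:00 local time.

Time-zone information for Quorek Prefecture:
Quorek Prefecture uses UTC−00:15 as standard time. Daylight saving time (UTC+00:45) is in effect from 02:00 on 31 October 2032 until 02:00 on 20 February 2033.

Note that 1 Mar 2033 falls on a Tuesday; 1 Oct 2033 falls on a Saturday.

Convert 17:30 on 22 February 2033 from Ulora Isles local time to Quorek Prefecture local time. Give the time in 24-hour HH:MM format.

1 March 2033 is a Tuesday, so Sundays fall on 6, 13, 20, 27; the last is March 27.
1 October 2033 is a Saturday, so the first Sunday is October 2 and the second is October 9.
22 February 2033 is outside the daylight-saving period (27 March – 9 October), so Ulora Isles is on standard time, UTC+03:00.
17:30 Ulora Isles − 3h = 14:30 UTC.
At the standard offset (UTC−00:15), 14:30 UTC − 0h15m = 14:15 Quorek Prefecture standard time.
The standard-time date in Quorek Prefecture, 22 February 2033, does not fall between 31 October 2032 and 20 February 2033, so daylight saving is not in effect and Quorek Prefecture is at UTC−00:15.
14:30 UTC − 0h15m = 14:15 Quorek Prefecture.

14:15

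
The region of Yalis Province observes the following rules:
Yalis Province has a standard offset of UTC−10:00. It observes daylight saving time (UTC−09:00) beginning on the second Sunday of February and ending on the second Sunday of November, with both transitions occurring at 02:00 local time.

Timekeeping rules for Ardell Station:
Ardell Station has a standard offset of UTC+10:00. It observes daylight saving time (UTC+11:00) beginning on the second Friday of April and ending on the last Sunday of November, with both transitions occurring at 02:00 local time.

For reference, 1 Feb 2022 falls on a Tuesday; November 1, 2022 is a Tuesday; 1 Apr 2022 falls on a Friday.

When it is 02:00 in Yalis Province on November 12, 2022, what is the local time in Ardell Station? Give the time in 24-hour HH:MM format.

22:00

1 February 2022 is a Tuesday, so the first Sunday is February 6 and the second is February 13.
1 November 2022 is a Tuesday, so the first Sunday is November 6 and the second is November 13.
November 12, 2022 falls between 13 February and 13 November, so daylight saving is in effect and Yalis Province is at UTC−09:00.
02:00 Yalis Province + 9h = 11:00 UTC.
1 April 2022 is a Friday, so the first Friday is April 1 and the second is April 8.
1 November 2022 is a Tuesday, so Sundays fall on 6, 13, 20, 27; the last is November 27.
At the standard offset (UTC+10:00), 11:00 UTC + 10h = 21:00 Ardell Station standard time.
The standard-time date in Ardell Station, November 12, 2022, lies within the daylight-saving period (8 April – 27 November), so Ardell Station is on daylight time, UTC+11:00.
11:00 UTC + 11h = 22:00 Ardell Station.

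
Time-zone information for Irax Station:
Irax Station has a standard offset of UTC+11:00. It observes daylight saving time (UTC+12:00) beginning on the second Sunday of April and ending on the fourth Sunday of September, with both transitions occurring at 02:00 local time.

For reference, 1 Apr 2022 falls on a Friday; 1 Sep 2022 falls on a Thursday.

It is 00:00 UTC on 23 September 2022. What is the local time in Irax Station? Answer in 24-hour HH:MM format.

12:00

1 April 2022 is a Friday, so the first Sunday is April 3 and the second is April 10.
1 September 2022 is a Thursday, so the first Sunday is September 4 and the fourth is September 25.
At the standard offset (UTC+11:00), 00:00 UTC + 11h = 11:00 Irax Station standard time.
The standard-time date in Irax Station, 23 September 2022, lies within the daylight-saving period (10 April – 25 September), so Irax Station is on daylight time, UTC+12:00.
00:00 UTC + 12h = 12:00 local.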